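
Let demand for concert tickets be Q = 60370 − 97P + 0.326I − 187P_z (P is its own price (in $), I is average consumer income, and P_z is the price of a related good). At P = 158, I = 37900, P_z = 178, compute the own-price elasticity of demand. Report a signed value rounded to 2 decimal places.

-0.64

At the given values, Q = 60370 − 97(158) + 0.326(37900) − 187(178) = 24113.4.
∂Q/∂P = −97.
E = (-97) × (158/24113.4) = -0.6355…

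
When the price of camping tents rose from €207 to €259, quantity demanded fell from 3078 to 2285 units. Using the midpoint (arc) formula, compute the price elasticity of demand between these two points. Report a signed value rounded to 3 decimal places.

-1.325

%ΔQ = (2285 − 3078) / [(3078 + 2285)/2] = -793/2681.5 = -0.295730…
%ΔP = (259 − 207) / [(207 + 259)/2] = 52/233 = 0.223175…
Arc Ed = %ΔQ / %ΔP = (-793/2681.5) / (52/233) = -1.32509…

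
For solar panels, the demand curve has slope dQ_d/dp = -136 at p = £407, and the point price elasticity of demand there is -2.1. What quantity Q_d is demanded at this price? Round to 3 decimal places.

26358.095

Ed = (dQ_d/dp)·(p/Q_d) ⇒ Q_d = (dQ_d/dp)·p/Ed = (-136)·407/(-2.1) = 26358.09523…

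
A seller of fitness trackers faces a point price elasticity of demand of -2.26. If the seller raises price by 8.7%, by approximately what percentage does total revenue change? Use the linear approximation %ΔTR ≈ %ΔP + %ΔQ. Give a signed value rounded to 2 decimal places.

%ΔQ ≈ Ed × %ΔP = (-2.26) × (+8.7%) = -19.6620%
%ΔTR ≈ %ΔP + %ΔQ = (+8.7%) + (-19.6620%) = -10.9620%

-10.96%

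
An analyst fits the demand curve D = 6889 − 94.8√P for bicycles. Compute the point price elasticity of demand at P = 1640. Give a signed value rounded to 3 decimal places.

dD/dP = −94.8/(2√P) = -1.17046. At P = 1640, D = 3049.89.
Ed = (dD/dP)·(P/D) = (-1.17046) × (1640/3049.89) = -0.62938…

-0.629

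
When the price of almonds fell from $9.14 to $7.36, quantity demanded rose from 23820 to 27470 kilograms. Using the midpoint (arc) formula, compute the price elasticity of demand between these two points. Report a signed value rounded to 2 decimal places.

%ΔQ = (27470 − 23820) / [(23820 + 27470)/2] = 3650/25645 = 0.142327…
%ΔP = (7.36 − 9.14) / [(9.14 + 7.36)/2] = -1.78/8.25 = -0.215757…
Arc Ed = %ΔQ / %ΔP = (3650/25645) / (-1.78/8.25) = -0.6596…

-0.66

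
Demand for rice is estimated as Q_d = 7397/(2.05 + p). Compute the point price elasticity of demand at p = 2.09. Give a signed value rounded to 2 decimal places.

dQ_d/dp = −7397/(2.05 + p)² = -431.574. At p = 2.09, Q_d = 1786.71.
Ed = (dQ_d/dp)·(p/Q_d) = (-431.574) × (2.09/1786.71) = -0.5048…

-0.50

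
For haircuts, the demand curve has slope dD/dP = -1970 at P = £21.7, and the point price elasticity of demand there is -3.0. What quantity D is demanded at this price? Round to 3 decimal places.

14249.667

Ed = (dD/dP)·(P/D) ⇒ D = (dD/dP)·P/Ed = (-1970)·21.7/(-3.0) = 14249.66666…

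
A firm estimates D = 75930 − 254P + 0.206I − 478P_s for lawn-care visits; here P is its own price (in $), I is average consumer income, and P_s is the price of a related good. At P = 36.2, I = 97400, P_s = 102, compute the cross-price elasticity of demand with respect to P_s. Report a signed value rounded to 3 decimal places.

-1.282

At the given values, D = 75930 − 254(36.2) + 0.206(97400) − 478(102) = 38043.6.
∂D/∂P_s = -478.
E = (-478) × (102/38043.6) = -1.28158…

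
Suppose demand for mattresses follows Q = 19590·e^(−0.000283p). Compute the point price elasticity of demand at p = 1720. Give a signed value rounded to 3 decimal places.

-0.487

dQ/dp = −0.000283·Q = -3.4074. At p = 1720, Q = 12040.3.
Ed = (dQ/dp)·(p/Q) = (-3.4074) × (1720/12040.3) = -0.48676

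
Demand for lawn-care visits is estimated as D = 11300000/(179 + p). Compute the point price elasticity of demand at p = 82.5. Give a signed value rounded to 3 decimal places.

-0.315

dD/dp = −11300000/(179 + p)² = -165.248. At p = 82.5, D = 43212.2.
Ed = (dD/dp)·(p/D) = (-165.248) × (82.5/43212.2) = -0.31548…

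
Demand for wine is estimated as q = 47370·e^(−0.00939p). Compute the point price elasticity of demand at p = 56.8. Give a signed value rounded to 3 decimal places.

dq/dp = −0.00939·q = -260.938. At p = 56.8, q = 27788.9.
Ed = (dq/dp)·(p/q) = (-260.938) × (56.8/27788.9) = -0.53335…

-0.533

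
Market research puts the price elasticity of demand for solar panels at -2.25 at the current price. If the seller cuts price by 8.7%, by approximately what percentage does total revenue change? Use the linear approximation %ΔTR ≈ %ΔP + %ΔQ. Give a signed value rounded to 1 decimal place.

%ΔQ ≈ Ed × %ΔP = (-2.25) × (-8.7%) = +19.5750%
%ΔTR ≈ %ΔP + %ΔQ = (-8.7%) + (+19.5750%) = +10.8750%

+10.9%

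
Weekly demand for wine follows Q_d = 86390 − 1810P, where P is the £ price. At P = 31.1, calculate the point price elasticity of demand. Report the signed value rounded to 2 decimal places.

dQ_d/dP = −1810. At P = 31.1, Q_d = 86390 − 1810(31.1) = 30099.
Ed = (dQ_d/dP)·(P/Q_d) = −1810 × (31.1/30099) = -1.8701…

-1.87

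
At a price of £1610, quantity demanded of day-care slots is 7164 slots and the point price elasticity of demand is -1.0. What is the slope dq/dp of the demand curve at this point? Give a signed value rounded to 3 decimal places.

-4.450

Ed = (dq/dp)·(p/q) ⇒ dq/dp = Ed·q/p = (-1.0)·7164/1610 = -4.44968…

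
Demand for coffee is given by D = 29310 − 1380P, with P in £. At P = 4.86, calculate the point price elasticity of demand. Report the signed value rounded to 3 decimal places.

-0.297

dD/dP = −1380. At P = 4.86, D = 29310 − 1380(4.86) = 22603.2.
Ed = (dD/dP)·(P/D) = −1380 × (4.86/22603.2) = -0.29671…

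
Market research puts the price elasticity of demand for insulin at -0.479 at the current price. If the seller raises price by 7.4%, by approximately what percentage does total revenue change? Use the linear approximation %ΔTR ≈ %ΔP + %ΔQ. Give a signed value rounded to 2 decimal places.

%ΔQ ≈ Ed × %ΔP = (-0.479) × (+7.4%) = -3.5446%
%ΔTR ≈ %ΔP + %ΔQ = (+7.4%) + (-3.5446%) = +3.8554%

+3.86%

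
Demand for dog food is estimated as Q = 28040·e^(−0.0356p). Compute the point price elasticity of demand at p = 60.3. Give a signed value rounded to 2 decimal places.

-2.15

dQ/dp = −0.0356·Q = -116.664. At p = 60.3, Q = 3277.08.
Ed = (dQ/dp)·(p/Q) = (-116.664) × (60.3/3277.08) = -2.1466…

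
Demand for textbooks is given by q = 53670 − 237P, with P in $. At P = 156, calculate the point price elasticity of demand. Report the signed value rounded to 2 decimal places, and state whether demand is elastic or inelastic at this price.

-2.21; elastic

dq/dP = −237. At P = 156, q = 53670 − 237(156) = 16698.
Ed = (dq/dP)·(P/q) = −237 × (156/16698) = -2.2141…
|Ed| = 2.21 > 1, so demand is elastic.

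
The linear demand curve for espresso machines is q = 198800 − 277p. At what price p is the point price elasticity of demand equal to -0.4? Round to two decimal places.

205.05

Ed = −277p/(198800 − 277p). Set this equal to -0.4:
277p = 0.4·(198800 − 277p) ⇒ 277p(1 + 0.4) = 0.4·198800
p = 0.4·198800 / (277·1.4) = 205.0541…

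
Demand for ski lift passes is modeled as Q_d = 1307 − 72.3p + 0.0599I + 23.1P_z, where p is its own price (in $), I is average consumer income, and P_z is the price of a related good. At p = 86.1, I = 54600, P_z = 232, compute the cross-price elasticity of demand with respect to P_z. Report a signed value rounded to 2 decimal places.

1.44

At the given values, Q_d = 1307 − 72.3(86.1) + 0.0599(54600) + 23.1(232) = 3711.71.
∂Q_d/∂P_z = 23.1.
E = (23.1) × (232/3711.71) = 1.4438…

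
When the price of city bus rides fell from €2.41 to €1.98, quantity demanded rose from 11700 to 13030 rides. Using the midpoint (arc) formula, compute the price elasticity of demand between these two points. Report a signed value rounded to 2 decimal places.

-0.55

%ΔQ = (13030 − 11700) / [(11700 + 13030)/2] = 1330/12365 = 0.107561…
%ΔP = (1.98 − 2.41) / [(2.41 + 1.98)/2] = -0.43/2.195 = -0.195899…
Arc Ed = %ΔQ / %ΔP = (1330/12365) / (-0.43/2.195) = -0.5490…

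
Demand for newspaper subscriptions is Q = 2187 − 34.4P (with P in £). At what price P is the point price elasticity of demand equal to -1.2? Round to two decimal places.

34.68

Ed = −34.4P/(2187 − 34.4P). Set this equal to -1.2:
34.4P = 1.2·(2187 − 34.4P) ⇒ 34.4P(1 + 1.2) = 1.2·2187
P = 1.2·2187 / (34.4·2.2) = 34.6775…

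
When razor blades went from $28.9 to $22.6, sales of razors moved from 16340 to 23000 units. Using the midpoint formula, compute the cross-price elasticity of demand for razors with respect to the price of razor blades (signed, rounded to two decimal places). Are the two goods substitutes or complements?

%ΔQ_{razors} = (23000 − 16340)/avg = 6660/19670 = 0.338586…
%ΔP_{razor blades} = (22.6 − 28.9)/avg = -6.3/25.75 = -0.244660…
E_cross = (6660/19670) / (-6.3/25.75) = -1.3839…
E_cross < 0 ⇒ the goods are complements.

-1.38; complements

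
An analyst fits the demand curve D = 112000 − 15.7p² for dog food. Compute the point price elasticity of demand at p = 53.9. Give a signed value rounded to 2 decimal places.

-1.37

dD/dp = −2·15.7·p = -1692.46. At p = 53.9, D = 66388.203.
Ed = (dD/dp)·(p/D) = (-1692.46) × (53.9/66388.203) = -1.3740…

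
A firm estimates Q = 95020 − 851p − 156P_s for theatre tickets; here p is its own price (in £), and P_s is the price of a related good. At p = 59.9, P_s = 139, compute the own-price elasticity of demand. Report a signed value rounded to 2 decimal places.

At the given values, Q = 95020 − 851(59.9) − 156(139) = 22361.1.
∂Q/∂p = −851.
E = (-851) × (59.9/22361.1) = -2.2796…

-2.28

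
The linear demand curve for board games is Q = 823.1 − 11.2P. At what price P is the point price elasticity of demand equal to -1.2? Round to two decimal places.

40.09

Ed = −11.2P/(823.1 − 11.2P). Set this equal to -1.2:
11.2P = 1.2·(823.1 − 11.2P) ⇒ 11.2P(1 + 1.2) = 1.2·823.1
P = 1.2·823.1 / (11.2·2.2) = 40.0860…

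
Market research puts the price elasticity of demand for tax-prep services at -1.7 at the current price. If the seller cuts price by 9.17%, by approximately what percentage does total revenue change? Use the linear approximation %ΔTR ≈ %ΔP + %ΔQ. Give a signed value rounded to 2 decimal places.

%ΔQ ≈ Ed × %ΔP = (-1.7) × (-9.17%) = +15.5890%
%ΔTR ≈ %ΔP + %ΔQ = (-9.17%) + (+15.5890%) = +6.4190%

+6.42%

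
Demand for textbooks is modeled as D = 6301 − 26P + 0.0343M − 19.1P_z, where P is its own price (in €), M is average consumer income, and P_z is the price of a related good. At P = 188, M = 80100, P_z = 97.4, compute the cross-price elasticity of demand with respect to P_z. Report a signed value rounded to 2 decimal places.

At the given values, D = 6301 − 26(188) + 0.0343(80100) − 19.1(97.4) = 2300.09.
∂D/∂P_z = -19.1.
E = (-19.1) × (97.4/2300.09) = -0.8088…

-0.81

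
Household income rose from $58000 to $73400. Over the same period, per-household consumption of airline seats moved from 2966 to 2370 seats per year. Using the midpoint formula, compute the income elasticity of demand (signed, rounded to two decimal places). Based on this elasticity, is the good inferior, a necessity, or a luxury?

-0.95; inferior

%ΔQ = (2370 − 2966)/[( 2966 + 2370)/2] = -596/2668 = -0.223388…
%ΔIncome = (73400 − 58000)/[( 58000 + 73400)/2] = 15400/65700 = 0.234398…
E_income = (-596/2668) / (15400/65700) = -0.9530…
E_income < 0 ⇒ inferior good.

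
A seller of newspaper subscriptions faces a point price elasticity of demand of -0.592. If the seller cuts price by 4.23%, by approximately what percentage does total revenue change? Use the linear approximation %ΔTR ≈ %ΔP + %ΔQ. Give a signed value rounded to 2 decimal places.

-1.73%

%ΔQ ≈ Ed × %ΔP = (-0.592) × (-4.23%) = +2.5042%
%ΔTR ≈ %ΔP + %ΔQ = (-4.23%) + (+2.5042%) = -1.7258%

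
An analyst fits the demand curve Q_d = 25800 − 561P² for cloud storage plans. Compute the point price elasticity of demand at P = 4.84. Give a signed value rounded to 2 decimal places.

-2.08

dQ_d/dP = −2·561·P = -5430.48. At P = 4.84, Q_d = 12658.2384.
Ed = (dQ_d/dP)·(P/Q_d) = (-5430.48) × (4.84/12658.2384) = -2.0763…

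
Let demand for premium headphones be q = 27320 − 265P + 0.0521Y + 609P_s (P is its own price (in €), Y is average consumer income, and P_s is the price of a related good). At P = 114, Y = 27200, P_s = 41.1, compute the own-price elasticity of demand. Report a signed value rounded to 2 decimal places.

-1.28

At the given values, q = 27320 − 265(114) + 0.0521(27200) + 609(41.1) = 23557.02.
∂q/∂P = −265.
E = (-265) × (114/23557.02) = -1.2824…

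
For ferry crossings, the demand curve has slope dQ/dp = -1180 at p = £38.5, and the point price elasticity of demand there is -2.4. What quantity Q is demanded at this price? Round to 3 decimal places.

Ed = (dQ/dp)·(p/Q) ⇒ Q = (dQ/dp)·p/Ed = (-1180)·38.5/(-2.4) = 18929.16666…

18929.167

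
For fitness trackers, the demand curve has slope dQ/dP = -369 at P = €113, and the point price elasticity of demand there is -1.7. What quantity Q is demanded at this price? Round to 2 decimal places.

Ed = (dQ/dP)·(P/Q) ⇒ Q = (dQ/dP)·P/Ed = (-369)·113/(-1.7) = 24527.6470…

24527.65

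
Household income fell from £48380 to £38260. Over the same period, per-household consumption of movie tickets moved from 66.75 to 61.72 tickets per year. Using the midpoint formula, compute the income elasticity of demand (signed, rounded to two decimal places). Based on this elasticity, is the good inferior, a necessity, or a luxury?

%ΔQ = (61.72 − 66.75)/[( 66.75 + 61.72)/2] = -5.03/64.235 = -0.078306…
%ΔIncome = (38260 − 48380)/[( 48380 + 38260)/2] = -10120/43320 = -0.233610…
E_income = (-5.03/64.235) / (-10120/43320) = 0.3352…
0 < E_income < 1 ⇒ normal good, necessity.

0.34; necessity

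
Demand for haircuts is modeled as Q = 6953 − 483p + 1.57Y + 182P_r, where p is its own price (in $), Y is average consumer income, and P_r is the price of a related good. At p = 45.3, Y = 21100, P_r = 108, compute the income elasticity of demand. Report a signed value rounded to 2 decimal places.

At the given values, Q = 6953 − 483(45.3) + 1.57(21100) + 182(108) = 37856.1.
∂Q/∂Y = 1.57.
E = (1.57) × (21100/37856.1) = 0.8750…

0.88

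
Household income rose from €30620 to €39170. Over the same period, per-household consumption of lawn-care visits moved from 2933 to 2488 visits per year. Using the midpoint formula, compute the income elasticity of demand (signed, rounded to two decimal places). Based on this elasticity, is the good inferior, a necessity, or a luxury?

%ΔQ = (2488 − 2933)/[( 2933 + 2488)/2] = -445/2710.5 = -0.164176…
%ΔIncome = (39170 − 30620)/[( 30620 + 39170)/2] = 8550/34895 = 0.245020…
E_income = (-445/2710.5) / (8550/34895) = -0.6700…
E_income < 0 ⇒ inferior good.

-0.67; inferior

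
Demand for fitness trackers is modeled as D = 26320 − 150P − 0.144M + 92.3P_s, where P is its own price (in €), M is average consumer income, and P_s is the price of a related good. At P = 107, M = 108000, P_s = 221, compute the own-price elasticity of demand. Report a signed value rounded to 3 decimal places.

At the given values, D = 26320 − 150(107) − 0.144(108000) + 92.3(221) = 15116.3.
∂D/∂P = −150.
E = (-150) × (107/15116.3) = -1.06176…

-1.062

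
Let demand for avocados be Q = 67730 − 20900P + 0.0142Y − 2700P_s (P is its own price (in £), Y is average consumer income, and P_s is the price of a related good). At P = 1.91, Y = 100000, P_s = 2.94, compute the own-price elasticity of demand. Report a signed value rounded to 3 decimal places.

-1.875

At the given values, Q = 67730 − 20900(1.91) + 0.0142(100000) − 2700(2.94) = 21293.
∂Q/∂P = −20900.
E = (-20900) × (1.91/21293) = -1.87474…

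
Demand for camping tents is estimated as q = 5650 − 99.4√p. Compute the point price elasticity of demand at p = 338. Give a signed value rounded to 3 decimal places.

dq/dp = −99.4/(2√p) = -2.70332. At p = 338, q = 3822.55.
Ed = (dq/dp)·(p/q) = (-2.70332) × (338/3822.55) = -0.23903…

-0.239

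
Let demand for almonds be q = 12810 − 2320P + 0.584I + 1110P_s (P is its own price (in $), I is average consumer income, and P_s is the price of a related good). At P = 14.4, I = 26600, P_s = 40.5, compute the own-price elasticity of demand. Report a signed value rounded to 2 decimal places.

-0.84

At the given values, q = 12810 − 2320(14.4) + 0.584(26600) + 1110(40.5) = 39891.4.
∂q/∂P = −2320.
E = (-2320) × (14.4/39891.4) = -0.8374…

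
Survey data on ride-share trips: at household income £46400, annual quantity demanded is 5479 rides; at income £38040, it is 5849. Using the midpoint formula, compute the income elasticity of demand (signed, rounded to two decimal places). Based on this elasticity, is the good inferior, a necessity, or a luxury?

-0.33; inferior

%ΔQ = (5849 − 5479)/[( 5479 + 5849)/2] = 370/5664 = 0.065324…
%ΔIncome = (38040 − 46400)/[( 46400 + 38040)/2] = -8360/42220 = -0.198010…
E_income = (370/5664) / (-8360/42220) = -0.3299…
E_income < 0 ⇒ inferior good.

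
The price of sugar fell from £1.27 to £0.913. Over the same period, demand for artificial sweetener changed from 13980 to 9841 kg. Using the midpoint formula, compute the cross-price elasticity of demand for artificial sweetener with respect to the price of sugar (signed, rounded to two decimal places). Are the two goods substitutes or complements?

1.06; substitutes

%ΔQ_{artificial sweetener} = (9841 − 13980)/avg = -4139/11910.5 = -0.347508…
%ΔP_{sugar} = (0.913 − 1.27)/avg = -0.357/1.0915 = -0.327072…
E_cross = (-4139/11910.5) / (-0.357/1.0915) = 1.0624…
E_cross > 0 ⇒ the goods are substitutes.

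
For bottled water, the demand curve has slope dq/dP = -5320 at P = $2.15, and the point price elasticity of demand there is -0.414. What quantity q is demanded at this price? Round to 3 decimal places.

Ed = (dq/dP)·(P/q) ⇒ q = (dq/dP)·P/Ed = (-5320)·2.15/(-0.414) = 27628.01932…

27628.019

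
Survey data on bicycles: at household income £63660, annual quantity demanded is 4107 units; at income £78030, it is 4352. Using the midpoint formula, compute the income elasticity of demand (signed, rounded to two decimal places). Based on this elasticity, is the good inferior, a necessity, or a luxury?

%ΔQ = (4352 − 4107)/[( 4107 + 4352)/2] = 245/4229.5 = 0.057926…
%ΔIncome = (78030 − 63660)/[( 63660 + 78030)/2] = 14370/70845 = 0.202837…
E_income = (245/4229.5) / (14370/70845) = 0.2855…
0 < E_income < 1 ⇒ normal good, necessity.

0.29; necessity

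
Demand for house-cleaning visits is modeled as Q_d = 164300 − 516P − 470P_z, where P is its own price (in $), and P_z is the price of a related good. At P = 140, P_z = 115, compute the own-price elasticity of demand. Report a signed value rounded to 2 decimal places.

-1.90

At the given values, Q_d = 164300 − 516(140) − 470(115) = 38010.
∂Q_d/∂P = −516.
E = (-516) × (140/38010) = -1.9005…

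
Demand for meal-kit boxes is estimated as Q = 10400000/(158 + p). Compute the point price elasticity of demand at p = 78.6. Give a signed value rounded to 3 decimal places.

dQ/dp = −10400000/(158 + p)² = -185.782. At p = 78.6, Q = 43956.
Ed = (dQ/dp)·(p/Q) = (-185.782) × (78.6/43956) = -0.33220…

-0.332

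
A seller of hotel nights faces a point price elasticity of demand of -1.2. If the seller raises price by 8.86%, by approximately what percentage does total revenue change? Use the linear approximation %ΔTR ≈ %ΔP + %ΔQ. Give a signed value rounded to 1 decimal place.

%ΔQ ≈ Ed × %ΔP = (-1.2) × (+8.86%) = -10.6320%
%ΔTR ≈ %ΔP + %ΔQ = (+8.86%) + (-10.6320%) = -1.7720%

-1.8%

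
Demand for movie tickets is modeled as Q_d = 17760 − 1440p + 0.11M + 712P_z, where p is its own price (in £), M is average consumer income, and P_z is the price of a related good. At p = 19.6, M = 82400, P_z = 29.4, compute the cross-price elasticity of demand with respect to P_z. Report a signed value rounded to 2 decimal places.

At the given values, Q_d = 17760 − 1440(19.6) + 0.11(82400) + 712(29.4) = 19532.8.
∂Q_d/∂P_z = 712.
E = (712) × (29.4/19532.8) = 1.0716…

1.07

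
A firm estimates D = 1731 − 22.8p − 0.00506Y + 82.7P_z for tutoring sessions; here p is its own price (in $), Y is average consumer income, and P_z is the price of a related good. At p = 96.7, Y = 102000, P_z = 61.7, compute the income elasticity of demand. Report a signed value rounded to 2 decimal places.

-0.13

At the given values, D = 1731 − 22.8(96.7) − 0.00506(102000) + 82.7(61.7) = 4112.71.
∂D/∂Y = -0.00506.
E = (-0.00506) × (102000/4112.71) = -0.1254…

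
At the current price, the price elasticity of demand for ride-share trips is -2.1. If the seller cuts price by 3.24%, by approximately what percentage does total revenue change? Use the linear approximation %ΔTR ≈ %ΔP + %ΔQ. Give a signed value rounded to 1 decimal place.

+3.6%

%ΔQ ≈ Ed × %ΔP = (-2.1) × (-3.24%) = +6.8040%
%ΔTR ≈ %ΔP + %ΔQ = (-3.24%) + (+6.8040%) = +3.5640%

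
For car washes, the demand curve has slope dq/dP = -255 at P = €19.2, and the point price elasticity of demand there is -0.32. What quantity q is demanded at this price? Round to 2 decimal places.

15300.00

Ed = (dq/dP)·(P/q) ⇒ q = (dq/dP)·P/Ed = (-255)·19.2/(-0.32) = 15300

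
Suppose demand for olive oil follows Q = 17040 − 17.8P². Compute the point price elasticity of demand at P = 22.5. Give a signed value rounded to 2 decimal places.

-2.24

dQ/dP = −2·17.8·P = -801. At P = 22.5, Q = 8028.75.
Ed = (dQ/dP)·(P/Q) = (-801) × (22.5/8028.75) = -2.2447…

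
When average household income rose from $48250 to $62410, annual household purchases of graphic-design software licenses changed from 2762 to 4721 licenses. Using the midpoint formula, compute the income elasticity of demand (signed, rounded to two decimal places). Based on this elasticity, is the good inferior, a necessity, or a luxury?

%ΔQ = (4721 − 2762)/[( 2762 + 4721)/2] = 1959/3741.5 = 0.523586…
%ΔIncome = (62410 − 48250)/[( 48250 + 62410)/2] = 14160/55330 = 0.255919…
E_income = (1959/3741.5) / (14160/55330) = 2.0459…
E_income > 1 ⇒ normal good, luxury.

2.05; luxury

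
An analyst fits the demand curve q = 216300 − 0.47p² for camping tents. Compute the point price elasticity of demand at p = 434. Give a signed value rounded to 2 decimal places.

-1.39

dq/dp = −2·0.47·p = -407.96. At p = 434, q = 127772.68.
Ed = (dq/dp)·(p/q) = (-407.96) × (434/127772.68) = -1.3857…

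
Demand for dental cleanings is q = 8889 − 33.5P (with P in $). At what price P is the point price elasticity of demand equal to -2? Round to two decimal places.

Ed = −33.5P/(8889 − 33.5P). Set this equal to -2:
33.5P = 2·(8889 − 33.5P) ⇒ 33.5P(1 + 2) = 2·8889
P = 2·8889 / (33.5·3) = 176.8955…

176.90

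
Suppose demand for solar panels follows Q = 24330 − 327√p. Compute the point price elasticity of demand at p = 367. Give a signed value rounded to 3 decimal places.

-0.173

dQ/dp = −327/(2√p) = -8.53463. At p = 367, Q = 18065.6.
Ed = (dQ/dp)·(p/Q) = (-8.53463) × (367/18065.6) = -0.17337…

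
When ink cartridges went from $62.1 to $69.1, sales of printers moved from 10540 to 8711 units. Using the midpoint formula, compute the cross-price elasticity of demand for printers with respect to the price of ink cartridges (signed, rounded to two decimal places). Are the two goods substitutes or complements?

-1.78; complements

%ΔQ_{printers} = (8711 − 10540)/avg = -1829/9625.5 = -0.190016…
%ΔP_{ink cartridges} = (69.1 − 62.1)/avg = 7/65.6 = 0.106707…
E_cross = (-1829/9625.5) / (7/65.6) = -1.7807…
E_cross < 0 ⇒ the goods are complements.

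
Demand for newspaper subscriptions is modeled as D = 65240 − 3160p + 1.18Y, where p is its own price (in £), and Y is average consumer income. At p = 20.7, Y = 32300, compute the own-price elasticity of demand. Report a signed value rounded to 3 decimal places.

-1.724

At the given values, D = 65240 − 3160(20.7) + 1.18(32300) = 37942.
∂D/∂p = −3160.
E = (-3160) × (20.7/37942) = -1.72399…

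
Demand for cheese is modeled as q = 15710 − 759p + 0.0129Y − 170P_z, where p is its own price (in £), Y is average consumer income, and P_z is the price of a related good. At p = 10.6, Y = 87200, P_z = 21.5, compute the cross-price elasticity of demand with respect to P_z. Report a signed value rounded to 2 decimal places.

-0.71

At the given values, q = 15710 − 759(10.6) + 0.0129(87200) − 170(21.5) = 5134.48.
∂q/∂P_z = -170.
E = (-170) × (21.5/5134.48) = -0.7118…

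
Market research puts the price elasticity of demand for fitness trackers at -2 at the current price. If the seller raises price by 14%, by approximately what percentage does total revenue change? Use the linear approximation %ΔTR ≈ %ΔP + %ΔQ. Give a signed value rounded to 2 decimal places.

%ΔQ ≈ Ed × %ΔP = (-2) × (+14%) = -28.0000%
%ΔTR ≈ %ΔP + %ΔQ = (+14%) + (-28.0000%) = -14.0000%

-14.00%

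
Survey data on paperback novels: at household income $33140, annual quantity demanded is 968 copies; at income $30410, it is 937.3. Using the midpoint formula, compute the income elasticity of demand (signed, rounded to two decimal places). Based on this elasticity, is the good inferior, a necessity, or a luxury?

0.38; necessity

%ΔQ = (937.3 − 968)/[( 968 + 937.3)/2] = -30.7/952.65 = -0.032225…
%ΔIncome = (30410 − 33140)/[( 33140 + 30410)/2] = -2730/31775 = -0.085916…
E_income = (-30.7/952.65) / (-2730/31775) = 0.3750…
0 < E_income < 1 ⇒ normal good, necessity.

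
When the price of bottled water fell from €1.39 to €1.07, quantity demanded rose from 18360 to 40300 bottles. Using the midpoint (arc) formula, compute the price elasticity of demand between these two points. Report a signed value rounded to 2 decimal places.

%ΔQ = (40300 − 18360) / [(18360 + 40300)/2] = 21940/29330 = 0.748039…
%ΔP = (1.07 − 1.39) / [(1.39 + 1.07)/2] = -0.32/1.23 = -0.260162…
Arc Ed = %ΔQ / %ΔP = (21940/29330) / (-0.32/1.23) = -2.8752…

-2.88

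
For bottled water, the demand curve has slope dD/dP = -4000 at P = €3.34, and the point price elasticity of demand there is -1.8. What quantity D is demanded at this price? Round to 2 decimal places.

7422.22

Ed = (dD/dP)·(P/D) ⇒ D = (dD/dP)·P/Ed = (-4000)·3.34/(-1.8) = 7422.2222…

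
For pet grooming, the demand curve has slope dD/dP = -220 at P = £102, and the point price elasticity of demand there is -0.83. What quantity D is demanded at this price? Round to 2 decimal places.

27036.14

Ed = (dD/dP)·(P/D) ⇒ D = (dD/dP)·P/Ed = (-220)·102/(-0.83) = 27036.1445…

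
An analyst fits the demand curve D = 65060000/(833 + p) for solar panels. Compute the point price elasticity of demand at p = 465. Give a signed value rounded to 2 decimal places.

dD/dp = −65060000/(833 + p)² = -38.6158. At p = 465, D = 50123.3.
Ed = (dD/dp)·(p/D) = (-38.6158) × (465/50123.3) = -0.3582…

-0.36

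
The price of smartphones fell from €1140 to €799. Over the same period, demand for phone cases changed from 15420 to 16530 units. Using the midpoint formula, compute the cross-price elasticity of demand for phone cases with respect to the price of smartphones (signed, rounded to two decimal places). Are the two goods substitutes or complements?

-0.20; complements

%ΔQ_{phone cases} = (16530 − 15420)/avg = 1110/15975 = 0.069483…
%ΔP_{smartphones} = (799 − 1140)/avg = -341/969.5 = -0.351727…
E_cross = (1110/15975) / (-341/969.5) = -0.1975…
E_cross < 0 ⇒ the goods are complements.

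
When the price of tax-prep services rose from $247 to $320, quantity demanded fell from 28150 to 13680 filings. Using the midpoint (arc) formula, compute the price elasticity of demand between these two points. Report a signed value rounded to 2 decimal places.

-2.69

%ΔQ = (13680 − 28150) / [(28150 + 13680)/2] = -14470/20915 = -0.691847…
%ΔP = (320 − 247) / [(247 + 320)/2] = 73/283.5 = 0.257495…
Arc Ed = %ΔQ / %ΔP = (-14470/20915) / (73/283.5) = -2.6868…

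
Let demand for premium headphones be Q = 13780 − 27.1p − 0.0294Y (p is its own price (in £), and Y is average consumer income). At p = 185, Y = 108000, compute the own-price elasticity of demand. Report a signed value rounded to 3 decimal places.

-0.897

At the given values, Q = 13780 − 27.1(185) − 0.0294(108000) = 5591.3.
∂Q/∂p = −27.1.
E = (-27.1) × (185/5591.3) = -0.89666…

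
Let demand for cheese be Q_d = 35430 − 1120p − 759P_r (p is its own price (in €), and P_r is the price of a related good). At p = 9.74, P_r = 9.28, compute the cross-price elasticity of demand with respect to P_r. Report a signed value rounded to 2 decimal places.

At the given values, Q_d = 35430 − 1120(9.74) − 759(9.28) = 17477.68.
∂Q_d/∂P_r = -759.
E = (-759) × (9.28/17477.68) = -0.4030…

-0.40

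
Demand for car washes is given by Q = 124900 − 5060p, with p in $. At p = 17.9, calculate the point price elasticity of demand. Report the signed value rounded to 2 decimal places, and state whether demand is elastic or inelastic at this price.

dQ/dp = −5060. At p = 17.9, Q = 124900 − 5060(17.9) = 34326.
Ed = (dQ/dp)·(p/Q) = −5060 × (17.9/34326) = -2.6386…
|Ed| = 2.64 > 1, so demand is elastic.

-2.64; elastic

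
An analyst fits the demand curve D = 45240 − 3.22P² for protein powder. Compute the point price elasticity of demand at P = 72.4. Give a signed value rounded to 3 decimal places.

dD/dP = −2·3.22·P = -466.256. At P = 72.4, D = 28361.5328.
Ed = (dD/dP)·(P/D) = (-466.256) × (72.4/28361.5328) = -1.19023…

-1.190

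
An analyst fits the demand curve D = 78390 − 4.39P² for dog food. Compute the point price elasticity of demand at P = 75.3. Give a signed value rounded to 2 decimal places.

-0.93

dD/dP = −2·4.39·P = -661.134. At P = 75.3, D = 53498.3049.
Ed = (dD/dP)·(P/D) = (-661.134) × (75.3/53498.3049) = -0.9305…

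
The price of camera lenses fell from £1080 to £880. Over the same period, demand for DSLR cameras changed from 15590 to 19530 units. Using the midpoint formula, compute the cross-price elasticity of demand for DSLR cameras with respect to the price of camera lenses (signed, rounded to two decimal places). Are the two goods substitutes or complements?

-1.10; complements

%ΔQ_{DSLR cameras} = (19530 − 15590)/avg = 3940/17560 = 0.224373…
%ΔP_{camera lenses} = (880 − 1080)/avg = -200/980 = -0.204081…
E_cross = (3940/17560) / (-200/980) = -1.0994…
E_cross < 0 ⇒ the goods are complements.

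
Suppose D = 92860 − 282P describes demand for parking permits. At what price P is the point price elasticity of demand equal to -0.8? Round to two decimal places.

146.35

Ed = −282P/(92860 − 282P). Set this equal to -0.8:
282P = 0.8·(92860 − 282P) ⇒ 282P(1 + 0.8) = 0.8·92860
P = 0.8·92860 / (282·1.8) = 146.3514…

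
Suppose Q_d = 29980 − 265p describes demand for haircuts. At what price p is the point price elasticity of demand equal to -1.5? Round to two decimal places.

67.88

Ed = −265p/(29980 − 265p). Set this equal to -1.5:
265p = 1.5·(29980 − 265p) ⇒ 265p(1 + 1.5) = 1.5·29980
p = 1.5·29980 / (265·2.5) = 67.8792…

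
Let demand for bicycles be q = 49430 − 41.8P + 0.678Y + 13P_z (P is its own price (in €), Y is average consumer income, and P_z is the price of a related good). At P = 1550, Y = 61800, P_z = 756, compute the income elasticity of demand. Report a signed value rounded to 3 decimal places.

At the given values, q = 49430 − 41.8(1550) + 0.678(61800) + 13(756) = 36368.4.
∂q/∂Y = 0.678.
E = (0.678) × (61800/36368.4) = 1.15211…

1.152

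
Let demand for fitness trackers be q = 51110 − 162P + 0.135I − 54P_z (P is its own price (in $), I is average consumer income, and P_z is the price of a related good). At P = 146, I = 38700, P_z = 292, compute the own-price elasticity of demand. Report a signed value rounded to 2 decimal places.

At the given values, q = 51110 − 162(146) + 0.135(38700) − 54(292) = 16914.5.
∂q/∂P = −162.
E = (-162) × (146/16914.5) = -1.3983…

-1.40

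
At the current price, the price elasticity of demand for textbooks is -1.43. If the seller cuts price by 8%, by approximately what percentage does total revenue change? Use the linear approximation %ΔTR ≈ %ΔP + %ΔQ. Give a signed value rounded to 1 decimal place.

%ΔQ ≈ Ed × %ΔP = (-1.43) × (-8%) = +11.4400%
%ΔTR ≈ %ΔP + %ΔQ = (-8%) + (+11.4400%) = +3.4400%

+3.4%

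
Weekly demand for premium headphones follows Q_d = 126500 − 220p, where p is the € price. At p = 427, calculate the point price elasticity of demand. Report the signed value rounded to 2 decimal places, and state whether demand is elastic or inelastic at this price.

dQ_d/dp = −220. At p = 427, Q_d = 126500 − 220(427) = 32560.
Ed = (dQ_d/dp)·(p/Q_d) = −220 × (427/32560) = -2.8851…
|Ed| = 2.89 > 1, so demand is elastic.

-2.89; elastic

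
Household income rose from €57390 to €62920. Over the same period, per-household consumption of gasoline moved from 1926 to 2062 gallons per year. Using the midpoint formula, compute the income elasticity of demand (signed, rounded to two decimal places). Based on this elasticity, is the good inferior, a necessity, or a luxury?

%ΔQ = (2062 − 1926)/[( 1926 + 2062)/2] = 136/1994 = 0.068204…
%ΔIncome = (62920 − 57390)/[( 57390 + 62920)/2] = 5530/60155 = 0.091929…
E_income = (136/1994) / (5530/60155) = 0.7419…
0 < E_income < 1 ⇒ normal good, necessity.

0.74; necessity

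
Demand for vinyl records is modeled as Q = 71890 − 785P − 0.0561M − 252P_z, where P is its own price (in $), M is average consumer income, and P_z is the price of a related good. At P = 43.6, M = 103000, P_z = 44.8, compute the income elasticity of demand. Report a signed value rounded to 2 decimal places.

-0.28

At the given values, Q = 71890 − 785(43.6) − 0.0561(103000) − 252(44.8) = 20596.1.
∂Q/∂M = -0.0561.
E = (-0.0561) × (103000/20596.1) = -0.2805…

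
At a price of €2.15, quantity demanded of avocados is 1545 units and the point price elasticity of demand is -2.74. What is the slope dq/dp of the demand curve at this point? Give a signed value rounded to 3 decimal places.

Ed = (dq/dp)·(p/q) ⇒ dq/dp = Ed·q/p = (-2.74)·1545/2.15 = -1968.97674…

-1968.977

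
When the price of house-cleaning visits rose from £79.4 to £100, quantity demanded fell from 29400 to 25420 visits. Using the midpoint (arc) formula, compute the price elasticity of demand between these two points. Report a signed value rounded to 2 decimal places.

-0.63

%ΔQ = (25420 − 29400) / [(29400 + 25420)/2] = -3980/27410 = -0.145202…
%ΔP = (100 − 79.4) / [(79.4 + 100)/2] = 20.6/89.7 = 0.229654…
Arc Ed = %ΔQ / %ΔP = (-3980/27410) / (20.6/89.7) = -0.6322…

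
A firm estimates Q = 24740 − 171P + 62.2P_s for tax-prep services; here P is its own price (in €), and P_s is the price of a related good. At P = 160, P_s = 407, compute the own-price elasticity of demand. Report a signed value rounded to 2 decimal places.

-1.21

At the given values, Q = 24740 − 171(160) + 62.2(407) = 22695.4.
∂Q/∂P = −171.
E = (-171) × (160/22695.4) = -1.2055…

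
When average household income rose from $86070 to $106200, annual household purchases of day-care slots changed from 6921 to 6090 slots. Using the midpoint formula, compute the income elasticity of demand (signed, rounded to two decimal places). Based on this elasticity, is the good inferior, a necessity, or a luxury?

-0.61; inferior

%ΔQ = (6090 − 6921)/[( 6921 + 6090)/2] = -831/6505.5 = -0.127738…
%ΔIncome = (106200 − 86070)/[( 86070 + 106200)/2] = 20130/96135 = 0.209393…
E_income = (-831/6505.5) / (20130/96135) = -0.6100…
E_income < 0 ⇒ inferior good.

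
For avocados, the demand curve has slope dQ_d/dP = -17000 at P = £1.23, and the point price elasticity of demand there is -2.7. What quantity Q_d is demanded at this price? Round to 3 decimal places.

Ed = (dQ_d/dP)·(P/Q_d) ⇒ Q_d = (dQ_d/dP)·P/Ed = (-17000)·1.23/(-2.7) = 7744.44444…

7744.444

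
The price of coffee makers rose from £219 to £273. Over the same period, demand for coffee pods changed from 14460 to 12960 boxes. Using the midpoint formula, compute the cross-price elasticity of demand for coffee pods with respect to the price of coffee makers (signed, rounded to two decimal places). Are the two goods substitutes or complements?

-0.50; complements

%ΔQ_{coffee pods} = (12960 − 14460)/avg = -1500/13710 = -0.109409…
%ΔP_{coffee makers} = (273 − 219)/avg = 54/246 = 0.219512…
E_cross = (-1500/13710) / (54/246) = -0.4984…
E_cross < 0 ⇒ the goods are complements.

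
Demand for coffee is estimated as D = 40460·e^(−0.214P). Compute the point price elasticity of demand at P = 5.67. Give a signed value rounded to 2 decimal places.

dD/dP = −0.214·D = -2573.21. At P = 5.67, D = 12024.4.
Ed = (dD/dP)·(P/D) = (-2573.21) × (5.67/12024.4) = -1.2133…

-1.21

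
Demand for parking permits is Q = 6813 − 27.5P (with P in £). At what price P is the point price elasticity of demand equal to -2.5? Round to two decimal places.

Ed = −27.5P/(6813 − 27.5P). Set this equal to -2.5:
27.5P = 2.5·(6813 − 27.5P) ⇒ 27.5P(1 + 2.5) = 2.5·6813
P = 2.5·6813 / (27.5·3.5) = 176.9610…

176.96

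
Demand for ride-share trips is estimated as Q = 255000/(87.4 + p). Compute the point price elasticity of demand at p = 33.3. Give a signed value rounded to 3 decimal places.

-0.276

dQ/dp = −255000/(87.4 + p)² = -17.5035. At p = 33.3, Q = 2112.68.
Ed = (dQ/dp)·(p/Q) = (-17.5035) × (33.3/2112.68) = -0.27589…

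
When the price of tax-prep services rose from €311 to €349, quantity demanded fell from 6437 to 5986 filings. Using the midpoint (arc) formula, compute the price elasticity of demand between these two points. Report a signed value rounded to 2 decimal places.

%ΔQ = (5986 − 6437) / [(6437 + 5986)/2] = -451/6211.5 = -0.072607…
%ΔP = (349 − 311) / [(311 + 349)/2] = 38/330 = 0.115151…
Arc Ed = %ΔQ / %ΔP = (-451/6211.5) / (38/330) = -0.6305…

-0.63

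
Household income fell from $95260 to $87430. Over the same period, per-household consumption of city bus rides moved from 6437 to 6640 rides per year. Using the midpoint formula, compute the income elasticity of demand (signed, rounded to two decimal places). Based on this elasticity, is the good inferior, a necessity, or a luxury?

%ΔQ = (6640 − 6437)/[( 6437 + 6640)/2] = 203/6538.5 = 0.031046…
%ΔIncome = (87430 − 95260)/[( 95260 + 87430)/2] = -7830/91345 = -0.085718…
E_income = (203/6538.5) / (-7830/91345) = -0.3621…
E_income < 0 ⇒ inferior good.

-0.36; inferior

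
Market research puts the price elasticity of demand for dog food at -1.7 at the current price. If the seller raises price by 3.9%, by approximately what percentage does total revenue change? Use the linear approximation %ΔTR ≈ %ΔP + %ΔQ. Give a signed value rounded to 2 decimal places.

%ΔQ ≈ Ed × %ΔP = (-1.7) × (+3.9%) = -6.6300%
%ΔTR ≈ %ΔP + %ΔQ = (+3.9%) + (-6.6300%) = -2.7300%

-2.73%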